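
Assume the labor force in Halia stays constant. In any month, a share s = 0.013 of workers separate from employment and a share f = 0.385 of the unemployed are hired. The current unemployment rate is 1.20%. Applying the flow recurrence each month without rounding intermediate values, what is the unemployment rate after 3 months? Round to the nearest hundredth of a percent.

Unemployment rate after three months ≈ 2.82%.

With a fixed labor force, u_{t+1} = u_t + s·(1−u_t) − f·u_t = u_t·(1−s−f) + s.
Here 1−s−f = 0.602 and s = 0.013.
u_1 = 0.012000 × 0.602 + 0.013 = 0.020224.
u_2 = 0.020224 × 0.602 + 0.013 = 0.025175.
u_3 = 0.025175 × 0.602 + 0.013 = 0.028155.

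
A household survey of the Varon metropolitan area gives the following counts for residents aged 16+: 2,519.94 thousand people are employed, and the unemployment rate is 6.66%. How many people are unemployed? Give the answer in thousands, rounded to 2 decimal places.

Let U be the number unemployed. The labor force is E + U, and U/(E+U) = 0.0666.
So U = 0.0666 × 2,519.94 / (1 − 0.0666) = 167.8280 / 0.9334 ≈ 179.80 thousand.

About 179.80 thousand are unemployed.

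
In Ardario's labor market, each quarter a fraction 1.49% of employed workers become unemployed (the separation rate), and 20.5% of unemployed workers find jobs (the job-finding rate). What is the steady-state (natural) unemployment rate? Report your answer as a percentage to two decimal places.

At steady state the flows balance: s·E = f·U, so U/(E+U) = s/(s+f).
u* = 1.49 / (1.49 + 20.5) = 1.49 / 21.99 = 6.78%.

Steady-state unemployment rate ≈ 6.78%.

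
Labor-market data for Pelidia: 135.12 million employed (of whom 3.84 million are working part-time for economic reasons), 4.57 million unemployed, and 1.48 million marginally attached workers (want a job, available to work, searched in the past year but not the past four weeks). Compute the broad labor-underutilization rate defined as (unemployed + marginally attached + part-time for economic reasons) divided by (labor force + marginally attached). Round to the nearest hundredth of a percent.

Broad underutilization rate ≈ 7.01%.

Labor force = 135.12 + 4.57 = 139.69 million.
Numerator = 4.57 + 1.48 + 3.84 = 9.89 million.
Denominator = 139.69 + 1.48 = 141.17 million.
Broad rate = 9.89 / 141.17 = 7.01%.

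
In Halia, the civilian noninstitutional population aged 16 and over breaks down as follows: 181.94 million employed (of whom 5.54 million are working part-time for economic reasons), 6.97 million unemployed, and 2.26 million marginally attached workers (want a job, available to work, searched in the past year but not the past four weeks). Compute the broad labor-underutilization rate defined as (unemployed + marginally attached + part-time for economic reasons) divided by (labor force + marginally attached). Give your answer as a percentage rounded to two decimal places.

Labor force = 181.94 + 6.97 = 188.91 million.
Numerator = 6.97 + 2.26 + 5.54 = 14.77 million.
Denominator = 188.91 + 2.26 = 191.17 million.
Broad rate = 14.77 / 191.17 = 7.73%.

Broad underutilization rate ≈ 7.73%.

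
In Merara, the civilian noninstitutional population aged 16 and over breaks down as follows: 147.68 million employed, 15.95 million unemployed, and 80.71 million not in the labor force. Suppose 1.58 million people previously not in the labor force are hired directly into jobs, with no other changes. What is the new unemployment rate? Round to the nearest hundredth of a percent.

Initially, labor force = 147.68 + 15.95 = 163.63 million, so u = 15.95/163.63 = 9.75%.
After the change, employed and labor force both rise by 1.58; unemployed unchanged → E = 149.26, U = 15.95, labor force = 165.21 million.
New unemployment rate = 15.95 / 165.21 = 9.65%.

New unemployment rate ≈ 9.65%.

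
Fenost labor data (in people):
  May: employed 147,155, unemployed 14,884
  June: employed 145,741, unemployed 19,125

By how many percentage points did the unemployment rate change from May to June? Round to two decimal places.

The unemployment rate changed by +2.41 percentage points.

May: labor force = 147,155 + 14,884 = 162,039; u = 14,884/162,039 = 9.19%.
June: labor force = 145,741 + 19,125 = 164,866; u = 19,125/164,866 = 11.60%.
Change = 11.60% − 9.19% = +2.41 pp.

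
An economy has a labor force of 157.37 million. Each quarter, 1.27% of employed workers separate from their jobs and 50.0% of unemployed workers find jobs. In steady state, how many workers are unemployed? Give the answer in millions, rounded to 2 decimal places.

Steady-state unemployment rate u* = s/(s+f) = 1.27/(1.27+50.0) = 0.024771.
Unemployed = u* × labor force = 0.024771 × 157.37 ≈ 3.90 million.

About 3.90 million are unemployed in steady state.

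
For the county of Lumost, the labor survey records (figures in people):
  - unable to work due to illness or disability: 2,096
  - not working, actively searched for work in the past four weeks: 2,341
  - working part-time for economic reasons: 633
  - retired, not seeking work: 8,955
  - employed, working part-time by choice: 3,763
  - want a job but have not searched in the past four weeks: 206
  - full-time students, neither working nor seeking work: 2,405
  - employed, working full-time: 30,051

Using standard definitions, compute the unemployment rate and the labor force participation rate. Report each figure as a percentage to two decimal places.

Unemployment rate ≈ 6.36%; labor force participation rate ≈ 72.92%.

Employed = 633 + 3,763 + 30,051 = 34,447 (anyone who worked, including part-time for economic reasons, counts as employed).
Unemployed = 2,341.
Labor force = 34,447 + 2,341 = 36,788.
Not in labor force = 2,096 + 8,955 + 206 + 2,405 = 13,662 (those not working and not actively searching are outside the labor force — including those who want a job but have given up searching).
Civilian working-age population = 36,788 + 13,662 = 50,450.
Unemployment rate = 2,341 / 36,788 = 6.36%.
Labor force participation rate = 36,788 / 50,450 = 72.92%.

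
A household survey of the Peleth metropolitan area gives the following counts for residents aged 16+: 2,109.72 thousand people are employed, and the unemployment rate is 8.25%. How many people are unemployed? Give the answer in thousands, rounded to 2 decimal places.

Let U be the number unemployed. The labor force is E + U, and U/(E+U) = 0.0825.
So U = 0.0825 × 2,109.72 / (1 − 0.0825) = 174.0519 / 0.9175 ≈ 189.70 thousand.

About 189.70 thousand are unemployed.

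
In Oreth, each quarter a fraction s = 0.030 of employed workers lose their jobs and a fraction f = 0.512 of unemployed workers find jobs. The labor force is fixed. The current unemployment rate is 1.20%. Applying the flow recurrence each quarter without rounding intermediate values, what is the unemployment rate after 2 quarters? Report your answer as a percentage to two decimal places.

With a fixed labor force, u_{t+1} = u_t + s·(1−u_t) − f·u_t = u_t·(1−s−f) + s.
Here 1−s−f = 0.458 and s = 0.030.
u_1 = 0.012000 × 0.458 + 0.030 = 0.035496.
u_2 = 0.035496 × 0.458 + 0.030 = 0.046257.

Unemployment rate after two quarters ≈ 4.63%.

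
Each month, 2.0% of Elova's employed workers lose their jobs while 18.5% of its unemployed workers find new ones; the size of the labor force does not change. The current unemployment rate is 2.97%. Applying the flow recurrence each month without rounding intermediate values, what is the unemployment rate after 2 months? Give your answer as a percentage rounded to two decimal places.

With a fixed labor force, u_{t+1} = u_t + s·(1−u_t) − f·u_t = u_t·(1−s−f) + s.
Here 1−s−f = 0.795 and s = 0.020.
u_1 = 0.029700 × 0.795 + 0.020 = 0.043611.
u_2 = 0.043611 × 0.795 + 0.020 = 0.054671.

Unemployment rate after two months ≈ 5.47%.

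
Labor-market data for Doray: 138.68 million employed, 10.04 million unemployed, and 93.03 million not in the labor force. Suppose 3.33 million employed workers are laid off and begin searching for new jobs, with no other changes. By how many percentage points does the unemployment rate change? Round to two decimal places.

Initially, labor force = 138.68 + 10.04 = 148.72 million, so u = 10.04/148.72 = 6.75%.
After the change, employed falls and unemployed rises by 3.33; labor force unchanged → E = 135.35, U = 13.37, labor force = 148.72 million.
New unemployment rate = 13.37 / 148.72 = 8.99%.
Change = 8.99% − 6.75% = +2.24 percentage points.

The unemployment rate changes by +2.24 percentage points.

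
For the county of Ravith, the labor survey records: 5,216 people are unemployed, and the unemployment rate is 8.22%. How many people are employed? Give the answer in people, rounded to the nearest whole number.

About 58,239 are employed.

Labor force = U / u = 5,216 / 0.0822 ≈ 63,455.
Employed = labor force − unemployed = 63,455 − 5,216 = 58,239.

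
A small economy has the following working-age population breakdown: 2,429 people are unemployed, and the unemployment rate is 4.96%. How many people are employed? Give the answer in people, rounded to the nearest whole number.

Labor force = U / u = 2,429 / 0.0496 ≈ 48,972.
Employed = labor force − unemployed = 48,972 − 2,429 = 46,543.

About 46,543 are employed.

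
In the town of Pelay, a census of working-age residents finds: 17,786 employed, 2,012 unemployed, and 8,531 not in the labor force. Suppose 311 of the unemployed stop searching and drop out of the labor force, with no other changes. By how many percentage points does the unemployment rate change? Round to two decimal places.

The unemployment rate changes by −1.43 percentage points.

Initially, labor force = 17,786 + 2,012 = 19,798, so u = 2,012/19,798 = 10.16%.
After the change, unemployed and labor force both fall by 311 → E = 17,786, U = 1,701, labor force = 19,487.
New unemployment rate = 1,701 / 19,487 = 8.73%.
Change = 8.73% − 10.16% = −1.43 percentage points.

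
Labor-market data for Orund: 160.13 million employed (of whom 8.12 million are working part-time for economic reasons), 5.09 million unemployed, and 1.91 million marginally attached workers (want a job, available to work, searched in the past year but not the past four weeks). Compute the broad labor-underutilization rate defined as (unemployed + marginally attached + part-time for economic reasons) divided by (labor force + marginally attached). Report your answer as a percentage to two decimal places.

Broad underutilization rate ≈ 9.05%.

Labor force = 160.13 + 5.09 = 165.22 million.
Numerator = 5.09 + 1.91 + 8.12 = 15.12 million.
Denominator = 165.22 + 1.91 = 167.13 million.
Broad rate = 15.12 / 167.13 = 9.05%.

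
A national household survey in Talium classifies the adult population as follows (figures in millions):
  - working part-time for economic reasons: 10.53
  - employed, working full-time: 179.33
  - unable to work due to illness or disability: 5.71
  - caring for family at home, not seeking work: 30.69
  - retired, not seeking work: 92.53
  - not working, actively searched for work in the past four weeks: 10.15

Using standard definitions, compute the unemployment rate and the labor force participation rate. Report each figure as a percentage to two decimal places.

Employed = 10.53 + 179.33 = 189.86 million (anyone who worked, including part-time for economic reasons, counts as employed).
Unemployed = 10.15 million.
Labor force = 189.86 + 10.15 = 200.01 million.
Not in labor force = 5.71 + 30.69 + 92.53 = 128.93 million (those not working and not actively searching are outside the labor force).
Civilian working-age population = 200.01 + 128.93 = 328.94 million.
Unemployment rate = 10.15 / 200.01 = 5.07%.
Labor force participation rate = 200.01 / 328.94 = 60.80%.

Unemployment rate ≈ 5.07%; labor force participation rate ≈ 60.80%.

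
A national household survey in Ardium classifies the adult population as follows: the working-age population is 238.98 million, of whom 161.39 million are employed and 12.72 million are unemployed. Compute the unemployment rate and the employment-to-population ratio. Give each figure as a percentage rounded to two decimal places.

Labor force = employed + unemployed = 161.39 + 12.72 = 174.11 million.
Unemployment rate = 12.72 / 174.11 = 7.31%.
Employment-population ratio = 161.39 / 238.98 = 67.53%.

Unemployment rate ≈ 7.31%; employment-population ratio ≈ 67.53%.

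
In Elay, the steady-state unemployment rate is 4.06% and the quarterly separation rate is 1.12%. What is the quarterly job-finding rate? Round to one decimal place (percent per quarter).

Job-finding rate ≈ 26.5% per quarter.

From u* = s/(s+f): f = s·(1−u)/u.
f = 1.12 × (1 − 0.0406) / 0.0406 = 1.0745 / 0.0406 ≈ 26.5% per quarter.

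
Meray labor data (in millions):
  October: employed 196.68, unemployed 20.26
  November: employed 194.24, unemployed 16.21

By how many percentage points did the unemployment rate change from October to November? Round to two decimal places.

The unemployment rate changed by −1.64 percentage points.

October: labor force = 196.68 + 20.26 = 216.94; u = 20.26/216.94 = 9.34%.
November: labor force = 194.24 + 16.21 = 210.45; u = 16.21/210.45 = 7.70%.
Change = 7.70% − 9.34% = −1.64 pp.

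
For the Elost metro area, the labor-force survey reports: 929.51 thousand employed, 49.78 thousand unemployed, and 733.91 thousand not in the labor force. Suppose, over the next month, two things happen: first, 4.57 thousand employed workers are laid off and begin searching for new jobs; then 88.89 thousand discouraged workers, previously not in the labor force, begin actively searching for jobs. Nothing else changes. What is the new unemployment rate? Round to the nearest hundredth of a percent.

New unemployment rate ≈ 13.41%.

Initially, labor force = 929.51 + 49.78 = 979.29 thousand, so u = 49.78/979.29 = 5.08%.
After the first change, employed falls and unemployed rises by 4.57; labor force unchanged → E = 924.94, U = 54.35, labor force = 979.29 thousand.
After the second change, unemployed and labor force both rise by 88.89 → E = 924.94, U = 143.24, labor force = 1,068.18 thousand.
New unemployment rate = 143.24 / 1,068.18 = 13.41%.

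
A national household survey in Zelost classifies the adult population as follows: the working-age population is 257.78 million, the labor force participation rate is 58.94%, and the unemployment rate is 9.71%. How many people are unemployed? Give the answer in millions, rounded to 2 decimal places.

Labor force = 0.5894 × 257.78 = 151.94 million.
Unemployed = 0.0971 × 151.94 ≈ 14.75 million.

About 14.75 million are unemployed.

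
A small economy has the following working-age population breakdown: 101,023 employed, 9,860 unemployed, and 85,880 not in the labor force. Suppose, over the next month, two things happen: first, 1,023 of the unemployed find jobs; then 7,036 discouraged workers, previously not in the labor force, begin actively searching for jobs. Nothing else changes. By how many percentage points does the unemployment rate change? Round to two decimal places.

Initially, labor force = 101,023 + 9,860 = 110,883, so u = 9,860/110,883 = 8.89%.
After the first change, unemployed falls and employed rises by 1,023; labor force unchanged → E = 102,046, U = 8,837, labor force = 110,883.
After the second change, unemployed and labor force both rise by 7,036 → E = 102,046, U = 15,873, labor force = 117,919.
New unemployment rate = 15,873 / 117,919 = 13.46%.
Change = 13.46% − 8.89% = +4.57 percentage points.

The unemployment rate changes by +4.57 percentage points.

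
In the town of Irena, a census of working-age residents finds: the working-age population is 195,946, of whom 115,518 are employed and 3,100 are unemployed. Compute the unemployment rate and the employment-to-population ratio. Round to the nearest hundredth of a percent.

Labor force = employed + unemployed = 115,518 + 3,100 = 118,618.
Unemployment rate = 3,100 / 118,618 = 2.61%.
Employment-population ratio = 115,518 / 195,946 = 58.95%.

Unemployment rate ≈ 2.61%; employment-population ratio ≈ 58.95%.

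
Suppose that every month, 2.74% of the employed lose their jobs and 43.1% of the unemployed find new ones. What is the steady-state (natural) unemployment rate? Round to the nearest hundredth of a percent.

At steady state the flows balance: s·E = f·U, so U/(E+U) = s/(s+f).
u* = 2.74 / (2.74 + 43.1) = 2.74 / 45.84 = 5.98%.

Steady-state unemployment rate ≈ 5.98%.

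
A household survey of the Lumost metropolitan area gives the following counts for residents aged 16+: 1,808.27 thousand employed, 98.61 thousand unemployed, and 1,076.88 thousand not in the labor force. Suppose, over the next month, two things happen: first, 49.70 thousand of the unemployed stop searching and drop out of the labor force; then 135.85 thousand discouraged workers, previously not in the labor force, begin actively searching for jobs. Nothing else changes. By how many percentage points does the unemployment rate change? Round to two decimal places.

The unemployment rate changes by +4.10 percentage points.

Initially, labor force = 1,808.27 + 98.61 = 1,906.88 thousand, so u = 98.61/1,906.88 = 5.17%.
After the first change, unemployed and labor force both fall by 49.70 → E = 1,808.27, U = 48.91, labor force = 1,857.18 thousand.
After the second change, unemployed and labor force both rise by 135.85 → E = 1,808.27, U = 184.76, labor force = 1,993.03 thousand.
New unemployment rate = 184.76 / 1,993.03 = 9.27%.
Change = 9.27% − 5.17% = +4.10 percentage points.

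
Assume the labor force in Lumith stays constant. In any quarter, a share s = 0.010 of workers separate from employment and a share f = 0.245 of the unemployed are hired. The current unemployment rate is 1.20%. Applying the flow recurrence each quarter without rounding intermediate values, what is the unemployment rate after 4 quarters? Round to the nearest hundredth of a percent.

With a fixed labor force, u_{t+1} = u_t + s·(1−u_t) − f·u_t = u_t·(1−s−f) + s.
Here 1−s−f = 0.745 and s = 0.010.
u_1 = 0.012000 × 0.745 + 0.010 = 0.018940.
u_2 = 0.018940 × 0.745 + 0.010 = 0.024110.
u_3 = 0.024110 × 0.745 + 0.010 = 0.027962.
u_4 = 0.027962 × 0.745 + 0.010 = 0.030832.

Unemployment rate after four quarters ≈ 3.08%.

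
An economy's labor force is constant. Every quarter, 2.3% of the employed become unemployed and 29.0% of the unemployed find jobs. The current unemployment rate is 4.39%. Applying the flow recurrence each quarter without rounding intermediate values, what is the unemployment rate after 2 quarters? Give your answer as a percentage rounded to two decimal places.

Unemployment rate after two quarters ≈ 5.95%.

With a fixed labor force, u_{t+1} = u_t + s·(1−u_t) − f·u_t = u_t·(1−s−f) + s.
Here 1−s−f = 0.687 and s = 0.023.
u_1 = 0.043900 × 0.687 + 0.023 = 0.053159.
u_2 = 0.053159 × 0.687 + 0.023 = 0.059520.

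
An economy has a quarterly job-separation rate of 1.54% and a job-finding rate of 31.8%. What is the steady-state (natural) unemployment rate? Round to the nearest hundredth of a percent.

At steady state the flows balance: s·E = f·U, so U/(E+U) = s/(s+f).
u* = 1.54 / (1.54 + 31.8) = 1.54 / 33.34 = 4.62%.

Steady-state unemployment rate ≈ 4.62%.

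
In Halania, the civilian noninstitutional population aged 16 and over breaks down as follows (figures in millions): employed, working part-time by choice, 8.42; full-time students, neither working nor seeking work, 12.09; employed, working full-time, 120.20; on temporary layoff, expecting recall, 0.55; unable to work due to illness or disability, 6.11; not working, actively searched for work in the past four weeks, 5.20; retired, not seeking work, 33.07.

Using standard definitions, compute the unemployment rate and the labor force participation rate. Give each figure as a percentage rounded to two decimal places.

Employed = 8.42 + 120.20 = 128.62 million.
Unemployed = 0.55 + 5.20 = 5.75 million (jobless and actively searching, or on temporary layoff).
Labor force = 128.62 + 5.75 = 134.37 million.
Not in labor force = 12.09 + 6.11 + 33.07 = 51.27 million (those not working and not actively searching are outside the labor force).
Civilian working-age population = 134.37 + 51.27 = 185.64 million.
Unemployment rate = 5.75 / 134.37 = 4.28%.
Labor force participation rate = 134.37 / 185.64 = 72.38%.

Unemployment rate ≈ 4.28%; labor force participation rate ≈ 72.38%.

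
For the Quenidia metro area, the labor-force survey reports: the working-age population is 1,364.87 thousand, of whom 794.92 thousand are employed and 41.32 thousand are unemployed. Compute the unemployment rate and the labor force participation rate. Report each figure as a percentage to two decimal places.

Labor force = employed + unemployed = 794.92 + 41.32 = 836.24 thousand.
Unemployment rate = 41.32 / 836.24 = 4.94%.
Labor force participation rate = 836.24 / 1,364.87 = 61.27%.

Unemployment rate ≈ 4.94%; labor force participation rate ≈ 61.27%.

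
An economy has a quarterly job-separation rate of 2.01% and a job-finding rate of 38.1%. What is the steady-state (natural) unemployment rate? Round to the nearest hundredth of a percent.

Steady-state unemployment rate ≈ 5.01%.

At steady state the flows balance: s·E = f·U, so U/(E+U) = s/(s+f).
u* = 2.01 / (2.01 + 38.1) = 2.01 / 40.11 = 5.01%.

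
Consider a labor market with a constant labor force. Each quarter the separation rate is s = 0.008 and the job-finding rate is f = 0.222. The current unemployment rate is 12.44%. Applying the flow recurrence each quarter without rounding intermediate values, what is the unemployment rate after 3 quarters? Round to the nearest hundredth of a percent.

Unemployment rate after three quarters ≈ 7.57%.

With a fixed labor force, u_{t+1} = u_t + s·(1−u_t) − f·u_t = u_t·(1−s−f) + s.
Here 1−s−f = 0.770 and s = 0.008.
u_1 = 0.124400 × 0.770 + 0.008 = 0.103788.
u_2 = 0.103788 × 0.770 + 0.008 = 0.087917.
u_3 = 0.087917 × 0.770 + 0.008 = 0.075696.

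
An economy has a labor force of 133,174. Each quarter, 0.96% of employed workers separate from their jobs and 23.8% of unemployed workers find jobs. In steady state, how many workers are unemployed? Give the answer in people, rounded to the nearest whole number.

Steady-state unemployment rate u* = s/(s+f) = 0.96/(0.96+23.8) = 0.038772.
Unemployed = u* × labor force = 0.038772 × 133,174 ≈ 5,163.

About 5,163 are unemployed in steady state.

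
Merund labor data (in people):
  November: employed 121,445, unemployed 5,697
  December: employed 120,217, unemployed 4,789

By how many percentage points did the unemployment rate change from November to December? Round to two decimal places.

November: labor force = 121,445 + 5,697 = 127,142; u = 5,697/127,142 = 4.48%.
December: labor force = 120,217 + 4,789 = 125,006; u = 4,789/125,006 = 3.83%.
Change = 3.83% − 4.48% = −0.65 pp.

The unemployment rate changed by −0.65 percentage points.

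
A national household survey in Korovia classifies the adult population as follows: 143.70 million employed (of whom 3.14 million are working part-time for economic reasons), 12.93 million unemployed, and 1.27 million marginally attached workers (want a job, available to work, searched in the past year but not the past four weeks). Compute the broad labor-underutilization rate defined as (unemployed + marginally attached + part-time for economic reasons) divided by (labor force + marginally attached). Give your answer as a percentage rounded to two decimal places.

Broad underutilization rate ≈ 10.98%.

Labor force = 143.70 + 12.93 = 156.63 million.
Numerator = 12.93 + 1.27 + 3.14 = 17.34 million.
Denominator = 156.63 + 1.27 = 157.90 million.
Broad rate = 17.34 / 157.90 = 10.98%.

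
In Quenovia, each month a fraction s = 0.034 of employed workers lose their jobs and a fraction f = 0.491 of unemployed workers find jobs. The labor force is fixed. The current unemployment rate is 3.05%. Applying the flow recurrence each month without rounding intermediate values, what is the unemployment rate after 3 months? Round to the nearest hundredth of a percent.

Unemployment rate after three months ≈ 6.11%.

With a fixed labor force, u_{t+1} = u_t + s·(1−u_t) − f·u_t = u_t·(1−s−f) + s.
Here 1−s−f = 0.475 and s = 0.034.
u_1 = 0.030500 × 0.475 + 0.034 = 0.048488.
u_2 = 0.048488 × 0.475 + 0.034 = 0.057032.
u_3 = 0.057032 × 0.475 + 0.034 = 0.061090.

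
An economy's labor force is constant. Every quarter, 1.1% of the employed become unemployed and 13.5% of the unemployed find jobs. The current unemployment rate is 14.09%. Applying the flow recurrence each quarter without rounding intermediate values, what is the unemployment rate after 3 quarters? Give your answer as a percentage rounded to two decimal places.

With a fixed labor force, u_{t+1} = u_t + s·(1−u_t) − f·u_t = u_t·(1−s−f) + s.
Here 1−s−f = 0.854 and s = 0.011.
u_1 = 0.140900 × 0.854 + 0.011 = 0.131329.
u_2 = 0.131329 × 0.854 + 0.011 = 0.123155.
u_3 = 0.123155 × 0.854 + 0.011 = 0.116174.

Unemployment rate after three quarters ≈ 11.62%.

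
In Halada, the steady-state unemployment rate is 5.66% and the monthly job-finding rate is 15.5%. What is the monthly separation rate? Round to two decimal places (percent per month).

From u* = s/(s+f): s = u·f/(1−u).
s = 0.0566 × 15.5 / (1 − 0.0566) = 0.8773 / 0.9434 ≈ 0.93% per month.

Separation rate ≈ 0.93% per month.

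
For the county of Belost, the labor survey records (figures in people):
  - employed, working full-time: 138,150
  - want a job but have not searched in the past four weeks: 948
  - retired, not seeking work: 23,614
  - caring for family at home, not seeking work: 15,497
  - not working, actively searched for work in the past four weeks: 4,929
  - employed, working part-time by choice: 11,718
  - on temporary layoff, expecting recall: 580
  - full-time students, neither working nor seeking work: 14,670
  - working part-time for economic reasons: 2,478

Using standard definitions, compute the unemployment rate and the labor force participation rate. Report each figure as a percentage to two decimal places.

Unemployment rate ≈ 3.49%; labor force participation rate ≈ 74.26%.

Employed = 138,150 + 11,718 + 2,478 = 152,346 (anyone who worked, including part-time for economic reasons, counts as employed).
Unemployed = 4,929 + 580 = 5,509 (jobless and actively searching, or on temporary layoff).
Labor force = 152,346 + 5,509 = 157,855.
Not in labor force = 948 + 23,614 + 15,497 + 14,670 = 54,729 (those not working and not actively searching are outside the labor force — including those who want a job but have given up searching).
Civilian working-age population = 157,855 + 54,729 = 212,584.
Unemployment rate = 5,509 / 157,855 = 3.49%.
Labor force participation rate = 157,855 / 212,584 = 74.26%.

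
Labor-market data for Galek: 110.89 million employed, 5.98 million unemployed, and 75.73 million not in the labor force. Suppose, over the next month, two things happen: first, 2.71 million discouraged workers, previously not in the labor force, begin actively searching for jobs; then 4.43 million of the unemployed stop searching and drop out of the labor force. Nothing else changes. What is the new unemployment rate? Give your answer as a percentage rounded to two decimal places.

New unemployment rate ≈ 3.70%.

Initially, labor force = 110.89 + 5.98 = 116.87 million, so u = 5.98/116.87 = 5.12%.
After the first change, unemployed and labor force both rise by 2.71 → E = 110.89, U = 8.69, labor force = 119.58 million.
After the second change, unemployed and labor force both fall by 4.43 → E = 110.89, U = 4.26, labor force = 115.15 million.
New unemployment rate = 4.26 / 115.15 = 3.70%.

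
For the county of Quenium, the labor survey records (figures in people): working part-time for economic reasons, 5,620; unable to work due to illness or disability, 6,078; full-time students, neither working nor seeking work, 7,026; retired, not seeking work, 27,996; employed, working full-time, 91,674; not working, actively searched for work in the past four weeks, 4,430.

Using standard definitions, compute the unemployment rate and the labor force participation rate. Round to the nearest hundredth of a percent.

Employed = 5,620 + 91,674 = 97,294 (anyone who worked, including part-time for economic reasons, counts as employed).
Unemployed = 4,430.
Labor force = 97,294 + 4,430 = 101,724.
Not in labor force = 6,078 + 7,026 + 27,996 = 41,100 (those not working and not actively searching are outside the labor force).
Civilian working-age population = 101,724 + 41,100 = 142,824.
Unemployment rate = 4,430 / 101,724 = 4.35%.
Labor force participation rate = 101,724 / 142,824 = 71.22%.

Unemployment rate ≈ 4.35%; labor force participation rate ≈ 71.22%.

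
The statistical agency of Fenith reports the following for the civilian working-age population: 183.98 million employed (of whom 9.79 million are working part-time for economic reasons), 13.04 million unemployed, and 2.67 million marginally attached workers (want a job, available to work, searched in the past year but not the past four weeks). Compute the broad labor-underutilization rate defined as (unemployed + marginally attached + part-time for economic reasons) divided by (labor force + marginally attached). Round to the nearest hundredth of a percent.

Broad underutilization rate ≈ 12.77%.

Labor force = 183.98 + 13.04 = 197.02 million.
Numerator = 13.04 + 2.67 + 9.79 = 25.50 million.
Denominator = 197.02 + 2.67 = 199.69 million.
Broad rate = 25.50 / 199.69 = 12.77%.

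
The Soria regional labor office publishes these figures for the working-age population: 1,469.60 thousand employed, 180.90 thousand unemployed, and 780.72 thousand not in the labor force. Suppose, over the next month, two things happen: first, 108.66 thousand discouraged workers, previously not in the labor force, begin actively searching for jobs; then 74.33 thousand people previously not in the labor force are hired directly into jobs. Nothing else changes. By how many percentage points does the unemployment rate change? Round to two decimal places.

The unemployment rate changes by +4.83 percentage points.

Initially, labor force = 1,469.60 + 180.90 = 1,650.50 thousand, so u = 180.90/1,650.50 = 10.96%.
After the first change, unemployed and labor force both rise by 108.66 → E = 1,469.60, U = 289.56, labor force = 1,759.16 thousand.
After the second change, employed and labor force both rise by 74.33; unemployed unchanged → E = 1,543.93, U = 289.56, labor force = 1,833.49 thousand.
New unemployment rate = 289.56 / 1,833.49 = 15.79%.
Change = 15.79% − 10.96% = +4.83 percentage points.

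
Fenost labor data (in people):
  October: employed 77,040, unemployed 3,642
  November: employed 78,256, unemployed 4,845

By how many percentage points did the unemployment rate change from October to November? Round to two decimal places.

October: labor force = 77,040 + 3,642 = 80,682; u = 3,642/80,682 = 4.51%.
November: labor force = 78,256 + 4,845 = 83,101; u = 4,845/83,101 = 5.83%.
Change = 5.83% − 4.51% = +1.32 pp.

The unemployment rate changed by +1.32 percentage points.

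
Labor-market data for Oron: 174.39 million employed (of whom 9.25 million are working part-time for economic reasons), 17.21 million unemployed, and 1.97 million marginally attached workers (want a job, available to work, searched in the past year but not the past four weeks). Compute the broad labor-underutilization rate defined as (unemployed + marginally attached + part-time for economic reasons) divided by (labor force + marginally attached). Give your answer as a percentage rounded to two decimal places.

Broad underutilization rate ≈ 14.69%.

Labor force = 174.39 + 17.21 = 191.60 million.
Numerator = 17.21 + 1.97 + 9.25 = 28.43 million.
Denominator = 191.60 + 1.97 = 193.57 million.
Broad rate = 28.43 / 193.57 = 14.69%.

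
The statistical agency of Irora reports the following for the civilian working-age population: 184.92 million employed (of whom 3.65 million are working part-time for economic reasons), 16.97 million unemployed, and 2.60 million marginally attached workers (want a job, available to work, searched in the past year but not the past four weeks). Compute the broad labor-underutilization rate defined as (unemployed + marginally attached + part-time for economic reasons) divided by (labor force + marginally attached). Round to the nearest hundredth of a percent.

Labor force = 184.92 + 16.97 = 201.89 million.
Numerator = 16.97 + 2.60 + 3.65 = 23.22 million.
Denominator = 201.89 + 2.60 = 204.49 million.
Broad rate = 23.22 / 204.49 = 11.36%.

Broad underutilization rate ≈ 11.36%.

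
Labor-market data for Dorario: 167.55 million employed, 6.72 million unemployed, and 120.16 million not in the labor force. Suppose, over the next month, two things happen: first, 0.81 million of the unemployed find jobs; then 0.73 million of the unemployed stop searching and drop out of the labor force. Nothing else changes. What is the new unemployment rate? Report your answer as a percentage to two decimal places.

New unemployment rate ≈ 2.98%.

Initially, labor force = 167.55 + 6.72 = 174.27 million, so u = 6.72/174.27 = 3.86%.
After the first change, unemployed falls and employed rises by 0.81; labor force unchanged → E = 168.36, U = 5.91, labor force = 174.27 million.
After the second change, unemployed and labor force both fall by 0.73 → E = 168.36, U = 5.18, labor force = 173.54 million.
New unemployment rate = 5.18 / 173.54 = 2.98%.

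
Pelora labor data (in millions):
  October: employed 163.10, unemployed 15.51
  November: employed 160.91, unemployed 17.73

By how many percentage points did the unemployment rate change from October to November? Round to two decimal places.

October: labor force = 163.10 + 15.51 = 178.61; u = 15.51/178.61 = 8.68%.
November: labor force = 160.91 + 17.73 = 178.64; u = 17.73/178.64 = 9.92%.
Change = 9.92% − 8.68% = +1.24 pp.

The unemployment rate changed by +1.24 percentage points.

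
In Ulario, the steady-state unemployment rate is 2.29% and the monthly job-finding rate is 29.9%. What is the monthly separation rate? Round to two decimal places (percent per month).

From u* = s/(s+f): s = u·f/(1−u).
s = 0.0229 × 29.9 / (1 − 0.0229) = 0.6847 / 0.9771 ≈ 0.70% per month.

Separation rate ≈ 0.70% per month.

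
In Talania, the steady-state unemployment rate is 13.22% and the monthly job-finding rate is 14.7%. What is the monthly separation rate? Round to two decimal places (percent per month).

Separation rate ≈ 2.24% per month.

From u* = s/(s+f): s = u·f/(1−u).
s = 0.1322 × 14.7 / (1 − 0.1322) = 1.9433 / 0.8678 ≈ 2.24% per month.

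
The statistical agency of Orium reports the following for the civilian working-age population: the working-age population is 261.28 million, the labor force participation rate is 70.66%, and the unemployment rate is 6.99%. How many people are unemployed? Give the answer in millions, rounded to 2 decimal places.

Labor force = 0.7066 × 261.28 = 184.62 million.
Unemployed = 0.0699 × 184.62 ≈ 12.90 million.

About 12.90 million are unemployed.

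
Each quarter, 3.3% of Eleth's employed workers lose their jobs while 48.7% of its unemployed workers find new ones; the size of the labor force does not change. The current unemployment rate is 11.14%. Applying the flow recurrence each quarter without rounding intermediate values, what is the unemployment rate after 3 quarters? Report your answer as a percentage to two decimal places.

Unemployment rate after three quarters ≈ 6.88%.

With a fixed labor force, u_{t+1} = u_t + s·(1−u_t) − f·u_t = u_t·(1−s−f) + s.
Here 1−s−f = 0.480 and s = 0.033.
u_1 = 0.111400 × 0.480 + 0.033 = 0.086472.
u_2 = 0.086472 × 0.480 + 0.033 = 0.074507.
u_3 = 0.074507 × 0.480 + 0.033 = 0.068763.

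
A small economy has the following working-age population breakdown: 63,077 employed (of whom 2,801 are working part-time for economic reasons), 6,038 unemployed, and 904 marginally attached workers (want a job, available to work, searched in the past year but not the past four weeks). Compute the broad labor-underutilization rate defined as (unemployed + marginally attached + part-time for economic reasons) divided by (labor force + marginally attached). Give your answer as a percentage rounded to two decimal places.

Broad underutilization rate ≈ 13.91%.

Labor force = 63,077 + 6,038 = 69,115.
Numerator = 6,038 + 904 + 2,801 = 9,743.
Denominator = 69,115 + 904 = 70,019.
Broad rate = 9,743 / 70,019 = 13.91%.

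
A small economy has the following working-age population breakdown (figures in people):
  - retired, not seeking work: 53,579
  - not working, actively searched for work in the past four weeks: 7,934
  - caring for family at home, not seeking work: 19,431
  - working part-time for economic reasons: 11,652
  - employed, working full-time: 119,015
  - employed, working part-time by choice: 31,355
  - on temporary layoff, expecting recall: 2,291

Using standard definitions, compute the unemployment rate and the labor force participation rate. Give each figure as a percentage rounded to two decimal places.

Unemployment rate ≈ 5.94%; labor force participation rate ≈ 70.23%.

Employed = 11,652 + 119,015 + 31,355 = 162,022 (anyone who worked, including part-time for economic reasons, counts as employed).
Unemployed = 7,934 + 2,291 = 10,225 (jobless and actively searching, or on temporary layoff).
Labor force = 162,022 + 10,225 = 172,247.
Not in labor force = 53,579 + 19,431 = 73,010 (those not working and not actively searching are outside the labor force).
Civilian working-age population = 172,247 + 73,010 = 245,257.
Unemployment rate = 10,225 / 172,247 = 5.94%.
Labor force participation rate = 172,247 / 245,257 = 70.23%.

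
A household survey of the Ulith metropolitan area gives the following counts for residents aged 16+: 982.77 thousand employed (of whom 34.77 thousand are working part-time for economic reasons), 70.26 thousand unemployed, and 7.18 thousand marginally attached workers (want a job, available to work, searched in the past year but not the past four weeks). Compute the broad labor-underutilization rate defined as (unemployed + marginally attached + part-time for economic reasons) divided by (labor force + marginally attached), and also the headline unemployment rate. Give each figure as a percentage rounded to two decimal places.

Labor force = 982.77 + 70.26 = 1,053.03 thousand.
Numerator = 70.26 + 7.18 + 34.77 = 112.21 thousand.
Denominator = 1,053.03 + 7.18 = 1,060.21 thousand.
Broad rate = 112.21 / 1,060.21 = 10.58%.
Headline unemployment rate = 70.26 / 1,053.03 = 6.67%.

Broad underutilization rate ≈ 10.58%; headline unemployment rate ≈ 6.67%.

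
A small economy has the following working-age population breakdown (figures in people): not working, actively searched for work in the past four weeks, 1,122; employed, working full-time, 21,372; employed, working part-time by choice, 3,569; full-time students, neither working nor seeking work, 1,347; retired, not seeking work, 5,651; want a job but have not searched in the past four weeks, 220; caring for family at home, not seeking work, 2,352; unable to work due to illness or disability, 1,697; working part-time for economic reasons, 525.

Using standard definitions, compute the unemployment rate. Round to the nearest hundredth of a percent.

Employed = 21,372 + 3,569 + 525 = 25,466 (anyone who worked, including part-time for economic reasons, counts as employed).
Unemployed = 1,122.
Labor force = 25,466 + 1,122 = 26,588.
Unemployment rate = 1,122 / 26,588 = 4.22%.

Unemployment rate ≈ 4.22%.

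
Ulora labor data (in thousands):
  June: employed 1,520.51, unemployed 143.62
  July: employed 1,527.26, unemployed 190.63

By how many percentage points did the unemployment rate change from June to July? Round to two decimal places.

The unemployment rate changed by +2.47 percentage points.

June: labor force = 1,520.51 + 143.62 = 1,664.13; u = 143.62/1,664.13 = 8.63%.
July: labor force = 1,527.26 + 190.63 = 1,717.89; u = 190.63/1,717.89 = 11.10%.
Change = 11.10% − 8.63% = +2.47 pp.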